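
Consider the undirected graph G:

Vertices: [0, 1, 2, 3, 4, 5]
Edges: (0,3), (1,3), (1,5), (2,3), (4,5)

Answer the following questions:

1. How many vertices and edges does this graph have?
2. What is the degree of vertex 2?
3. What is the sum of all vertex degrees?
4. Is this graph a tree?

Count: 6 vertices, 5 edges.
Vertex 2 has neighbors [3], degree = 1.
Handshaking lemma: 2 * 5 = 10.
A graph is a tree iff it is connected and has exactly n-1 edges. This graph is connected (all 6 vertices in one component) and has 6-1 = 5 edges. It is a tree.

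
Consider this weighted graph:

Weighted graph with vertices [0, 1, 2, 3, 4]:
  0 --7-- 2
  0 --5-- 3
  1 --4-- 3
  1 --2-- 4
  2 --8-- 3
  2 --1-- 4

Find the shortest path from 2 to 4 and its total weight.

Using Dijkstra's algorithm from vertex 2:
Shortest path: 2 -> 4
Total weight: 1 = 1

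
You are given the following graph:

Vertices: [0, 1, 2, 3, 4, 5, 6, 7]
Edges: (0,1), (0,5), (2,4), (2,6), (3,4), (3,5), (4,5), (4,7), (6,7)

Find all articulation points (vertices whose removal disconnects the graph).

An articulation point is a vertex whose removal disconnects the graph.
Articulation points: [0, 4, 5]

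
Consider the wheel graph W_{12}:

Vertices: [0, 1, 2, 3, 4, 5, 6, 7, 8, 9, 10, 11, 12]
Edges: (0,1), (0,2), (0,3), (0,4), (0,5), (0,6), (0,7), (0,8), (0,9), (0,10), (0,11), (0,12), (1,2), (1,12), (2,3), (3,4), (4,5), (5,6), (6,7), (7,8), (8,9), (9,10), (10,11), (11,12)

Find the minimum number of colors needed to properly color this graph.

W_{12} = C_{12} plus a hub adjacent to every cycle vertex.
The outer cycle needs 2 colors (even cycle); the hub is adjacent to all of them so needs a fresh color.
Chromatic number = 2 + 1 = 3.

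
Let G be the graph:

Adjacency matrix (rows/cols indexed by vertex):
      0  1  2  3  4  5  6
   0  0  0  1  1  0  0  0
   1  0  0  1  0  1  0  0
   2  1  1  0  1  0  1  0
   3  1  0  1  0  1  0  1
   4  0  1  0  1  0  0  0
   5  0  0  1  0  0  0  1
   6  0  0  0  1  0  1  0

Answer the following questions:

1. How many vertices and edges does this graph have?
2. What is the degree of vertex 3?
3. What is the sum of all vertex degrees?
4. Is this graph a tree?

Count: 7 vertices, 9 edges.
Vertex 3 has neighbors [0, 2, 4, 6], degree = 4.
Handshaking lemma: 2 * 9 = 18.
A tree on 7 vertices has 6 edges. This graph has 9 edges (3 extra). Not a tree.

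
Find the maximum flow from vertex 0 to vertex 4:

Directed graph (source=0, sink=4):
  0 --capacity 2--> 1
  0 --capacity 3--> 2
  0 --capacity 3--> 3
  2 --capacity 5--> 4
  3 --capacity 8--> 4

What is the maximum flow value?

Computing max flow:
  Flow on (0->2): 3/3
  Flow on (0->3): 3/3
  Flow on (2->4): 3/5
  Flow on (3->4): 3/8
Maximum flow = 6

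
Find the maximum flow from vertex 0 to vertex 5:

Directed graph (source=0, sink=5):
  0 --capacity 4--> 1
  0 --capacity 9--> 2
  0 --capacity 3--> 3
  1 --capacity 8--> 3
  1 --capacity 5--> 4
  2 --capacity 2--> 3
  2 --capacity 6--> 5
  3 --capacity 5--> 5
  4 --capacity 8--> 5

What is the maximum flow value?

Computing max flow:
  Flow on (0->1): 4/4
  Flow on (0->2): 8/9
  Flow on (0->3): 3/3
  Flow on (1->4): 4/5
  Flow on (2->3): 2/2
  Flow on (2->5): 6/6
  Flow on (3->5): 5/5
  Flow on (4->5): 4/8
Maximum flow = 15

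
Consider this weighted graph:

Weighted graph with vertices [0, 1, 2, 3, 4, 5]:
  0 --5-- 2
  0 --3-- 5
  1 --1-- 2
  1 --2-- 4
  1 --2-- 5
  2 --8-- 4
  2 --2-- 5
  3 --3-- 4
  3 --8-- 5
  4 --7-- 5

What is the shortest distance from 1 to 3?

Using Dijkstra's algorithm from vertex 1:
Shortest path: 1 -> 4 -> 3
Total weight: 2 + 3 = 5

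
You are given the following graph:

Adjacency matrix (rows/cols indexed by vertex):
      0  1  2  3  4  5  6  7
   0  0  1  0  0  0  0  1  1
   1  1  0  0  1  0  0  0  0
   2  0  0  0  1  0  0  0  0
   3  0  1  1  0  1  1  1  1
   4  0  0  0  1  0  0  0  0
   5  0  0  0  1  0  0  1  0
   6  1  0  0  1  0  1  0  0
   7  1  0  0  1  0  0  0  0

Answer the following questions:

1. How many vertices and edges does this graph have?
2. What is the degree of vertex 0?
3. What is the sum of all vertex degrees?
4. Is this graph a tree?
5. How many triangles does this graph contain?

Count: 8 vertices, 10 edges.
Vertex 0 has neighbors [1, 6, 7], degree = 3.
Handshaking lemma: 2 * 10 = 20.
A tree on 8 vertices has 7 edges. This graph has 10 edges (3 extra). Not a tree.
Number of triangles = 1.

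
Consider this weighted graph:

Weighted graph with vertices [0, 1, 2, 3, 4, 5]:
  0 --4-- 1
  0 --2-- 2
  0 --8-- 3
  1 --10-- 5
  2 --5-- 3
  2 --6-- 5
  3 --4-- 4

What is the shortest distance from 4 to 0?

Using Dijkstra's algorithm from vertex 4:
Shortest path: 4 -> 3 -> 2 -> 0
Total weight: 4 + 5 + 2 = 11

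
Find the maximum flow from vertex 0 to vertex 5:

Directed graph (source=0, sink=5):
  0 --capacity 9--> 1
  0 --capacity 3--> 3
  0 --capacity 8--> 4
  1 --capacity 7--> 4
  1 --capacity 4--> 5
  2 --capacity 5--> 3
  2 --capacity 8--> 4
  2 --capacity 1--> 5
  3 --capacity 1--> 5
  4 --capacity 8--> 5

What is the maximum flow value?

Computing max flow:
  Flow on (0->1): 9/9
  Flow on (0->3): 1/3
  Flow on (0->4): 3/8
  Flow on (1->4): 5/7
  Flow on (1->5): 4/4
  Flow on (3->5): 1/1
  Flow on (4->5): 8/8
Maximum flow = 13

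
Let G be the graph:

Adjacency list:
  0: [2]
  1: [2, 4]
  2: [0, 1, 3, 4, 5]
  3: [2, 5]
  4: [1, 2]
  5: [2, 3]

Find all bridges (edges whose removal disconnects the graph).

A bridge is an edge whose removal increases the number of connected components.
Bridges found: (0,2)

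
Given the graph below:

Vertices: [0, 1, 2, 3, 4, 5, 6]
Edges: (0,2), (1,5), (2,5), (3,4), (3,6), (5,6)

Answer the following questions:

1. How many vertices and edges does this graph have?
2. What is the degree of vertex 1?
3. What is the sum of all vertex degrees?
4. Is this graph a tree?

Count: 7 vertices, 6 edges.
Vertex 1 has neighbors [5], degree = 1.
Handshaking lemma: 2 * 6 = 12.
A graph is a tree iff it is connected and has exactly n-1 edges. This graph is connected (all 7 vertices in one component) and has 7-1 = 6 edges. It is a tree.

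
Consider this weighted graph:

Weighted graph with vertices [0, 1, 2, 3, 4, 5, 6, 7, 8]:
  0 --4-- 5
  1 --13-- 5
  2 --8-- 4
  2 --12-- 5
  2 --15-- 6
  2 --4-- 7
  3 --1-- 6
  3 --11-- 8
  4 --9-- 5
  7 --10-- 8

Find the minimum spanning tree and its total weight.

Applying Kruskal's algorithm (sort edges by weight, add if no cycle):
  Add (3,6) w=1
  Add (0,5) w=4
  Add (2,7) w=4
  Add (2,4) w=8
  Add (4,5) w=9
  Add (7,8) w=10
  Add (3,8) w=11
  Skip (2,5) w=12 (creates cycle)
  Add (1,5) w=13
  Skip (2,6) w=15 (creates cycle)
MST weight = 60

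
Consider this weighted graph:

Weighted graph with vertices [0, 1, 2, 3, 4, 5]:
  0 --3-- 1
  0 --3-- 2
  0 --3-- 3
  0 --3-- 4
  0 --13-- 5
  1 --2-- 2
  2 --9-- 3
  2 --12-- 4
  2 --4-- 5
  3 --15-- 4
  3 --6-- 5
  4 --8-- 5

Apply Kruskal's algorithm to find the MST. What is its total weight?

Applying Kruskal's algorithm (sort edges by weight, add if no cycle):
  Add (1,2) w=2
  Add (0,2) w=3
  Skip (0,1) w=3 (creates cycle)
  Add (0,3) w=3
  Add (0,4) w=3
  Add (2,5) w=4
  Skip (3,5) w=6 (creates cycle)
  Skip (4,5) w=8 (creates cycle)
  Skip (2,3) w=9 (creates cycle)
  Skip (2,4) w=12 (creates cycle)
  Skip (0,5) w=13 (creates cycle)
  Skip (3,4) w=15 (creates cycle)
MST weight = 15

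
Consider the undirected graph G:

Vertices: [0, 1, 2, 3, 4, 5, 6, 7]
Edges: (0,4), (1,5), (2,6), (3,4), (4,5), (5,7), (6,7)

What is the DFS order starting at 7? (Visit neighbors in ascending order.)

DFS from vertex 7 (neighbors processed in ascending order):
Visit order: 7, 5, 1, 4, 0, 3, 6, 2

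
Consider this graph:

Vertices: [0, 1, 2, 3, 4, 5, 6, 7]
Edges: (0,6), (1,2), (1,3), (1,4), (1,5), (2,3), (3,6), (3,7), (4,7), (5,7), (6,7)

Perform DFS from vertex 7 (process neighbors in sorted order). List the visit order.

DFS from vertex 7 (neighbors processed in ascending order):
Visit order: 7, 3, 1, 2, 4, 5, 6, 0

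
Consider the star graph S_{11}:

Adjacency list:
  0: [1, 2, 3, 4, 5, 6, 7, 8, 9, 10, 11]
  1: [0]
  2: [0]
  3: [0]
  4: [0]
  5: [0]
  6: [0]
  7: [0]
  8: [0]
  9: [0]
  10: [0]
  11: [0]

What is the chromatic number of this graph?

S_{11} has one hub adjacent to 11 leaves; leaves are pairwise non-adjacent.
Color the hub 0 and every leaf 1.
Chromatic number = 2.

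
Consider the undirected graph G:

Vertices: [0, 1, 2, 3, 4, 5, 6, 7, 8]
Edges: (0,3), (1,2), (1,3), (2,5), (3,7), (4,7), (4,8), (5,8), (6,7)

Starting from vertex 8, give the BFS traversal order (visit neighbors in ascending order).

BFS from vertex 8 (neighbors processed in ascending order):
Visit order: 8, 4, 5, 7, 2, 3, 6, 1, 0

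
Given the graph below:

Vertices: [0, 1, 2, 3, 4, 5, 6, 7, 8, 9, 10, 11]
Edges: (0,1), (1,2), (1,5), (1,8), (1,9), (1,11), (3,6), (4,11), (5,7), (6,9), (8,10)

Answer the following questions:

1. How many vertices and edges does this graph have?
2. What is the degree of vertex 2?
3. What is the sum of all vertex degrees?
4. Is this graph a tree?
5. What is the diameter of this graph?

Count: 12 vertices, 11 edges.
Vertex 2 has neighbors [1], degree = 1.
Handshaking lemma: 2 * 11 = 22.
A graph is a tree iff it is connected and has exactly n-1 edges. This graph is connected (all 12 vertices in one component) and has 12-1 = 11 edges. It is a tree.
Diameter (longest shortest path) = 5.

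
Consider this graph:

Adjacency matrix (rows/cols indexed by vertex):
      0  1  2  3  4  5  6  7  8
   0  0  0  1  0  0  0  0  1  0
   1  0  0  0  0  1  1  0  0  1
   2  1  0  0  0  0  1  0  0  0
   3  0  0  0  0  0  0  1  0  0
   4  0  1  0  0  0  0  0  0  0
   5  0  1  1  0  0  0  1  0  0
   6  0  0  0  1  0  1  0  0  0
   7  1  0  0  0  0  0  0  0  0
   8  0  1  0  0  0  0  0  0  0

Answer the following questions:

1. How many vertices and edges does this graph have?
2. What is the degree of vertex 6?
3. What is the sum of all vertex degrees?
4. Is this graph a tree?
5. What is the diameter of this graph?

Count: 9 vertices, 8 edges.
Vertex 6 has neighbors [3, 5], degree = 2.
Handshaking lemma: 2 * 8 = 16.
A graph is a tree iff it is connected and has exactly n-1 edges. This graph is connected (all 9 vertices in one component) and has 9-1 = 8 edges. It is a tree.
Diameter (longest shortest path) = 5.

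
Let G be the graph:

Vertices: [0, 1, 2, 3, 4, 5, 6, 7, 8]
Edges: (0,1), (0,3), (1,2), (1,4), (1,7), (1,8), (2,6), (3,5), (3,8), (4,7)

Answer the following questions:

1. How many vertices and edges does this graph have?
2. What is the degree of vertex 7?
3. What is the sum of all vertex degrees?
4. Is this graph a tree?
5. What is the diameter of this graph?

Count: 9 vertices, 10 edges.
Vertex 7 has neighbors [1, 4], degree = 2.
Handshaking lemma: 2 * 10 = 20.
A tree on 9 vertices has 8 edges. This graph has 10 edges (2 extra). Not a tree.
Diameter (longest shortest path) = 5.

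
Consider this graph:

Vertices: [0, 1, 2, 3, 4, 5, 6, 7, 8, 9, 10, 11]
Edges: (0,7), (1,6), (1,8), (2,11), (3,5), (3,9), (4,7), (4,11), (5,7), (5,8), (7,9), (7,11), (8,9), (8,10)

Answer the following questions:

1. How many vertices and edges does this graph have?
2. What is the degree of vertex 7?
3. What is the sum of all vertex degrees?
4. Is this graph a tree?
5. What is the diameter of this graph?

Count: 12 vertices, 14 edges.
Vertex 7 has neighbors [0, 4, 5, 9, 11], degree = 5.
Handshaking lemma: 2 * 14 = 28.
A tree on 12 vertices has 11 edges. This graph has 14 edges (3 extra). Not a tree.
Diameter (longest shortest path) = 6.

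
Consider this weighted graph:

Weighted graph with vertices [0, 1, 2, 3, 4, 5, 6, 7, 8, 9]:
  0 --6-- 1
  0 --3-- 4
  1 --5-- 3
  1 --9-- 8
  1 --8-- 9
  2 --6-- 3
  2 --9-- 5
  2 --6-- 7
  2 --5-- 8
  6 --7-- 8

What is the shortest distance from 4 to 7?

Using Dijkstra's algorithm from vertex 4:
Shortest path: 4 -> 0 -> 1 -> 3 -> 2 -> 7
Total weight: 3 + 6 + 5 + 6 + 6 = 26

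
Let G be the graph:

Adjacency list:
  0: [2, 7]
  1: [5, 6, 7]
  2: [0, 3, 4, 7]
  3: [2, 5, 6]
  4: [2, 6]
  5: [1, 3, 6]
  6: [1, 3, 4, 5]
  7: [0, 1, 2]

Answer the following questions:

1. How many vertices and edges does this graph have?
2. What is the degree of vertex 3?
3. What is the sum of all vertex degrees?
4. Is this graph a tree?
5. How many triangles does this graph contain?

Count: 8 vertices, 12 edges.
Vertex 3 has neighbors [2, 5, 6], degree = 3.
Handshaking lemma: 2 * 12 = 24.
A tree on 8 vertices has 7 edges. This graph has 12 edges (5 extra). Not a tree.
Number of triangles = 3.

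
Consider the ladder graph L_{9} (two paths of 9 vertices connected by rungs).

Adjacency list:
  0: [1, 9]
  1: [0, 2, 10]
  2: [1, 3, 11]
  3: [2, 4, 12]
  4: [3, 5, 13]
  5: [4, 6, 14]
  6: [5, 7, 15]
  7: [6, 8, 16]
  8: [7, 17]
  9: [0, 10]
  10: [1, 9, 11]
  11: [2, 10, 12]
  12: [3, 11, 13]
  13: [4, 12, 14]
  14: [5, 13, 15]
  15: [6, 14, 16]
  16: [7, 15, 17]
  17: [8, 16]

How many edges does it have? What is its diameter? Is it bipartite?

Ladder graph L_{9}: 9 rungs + 2 * (9-1) path edges = 9 + 16 = 25 edges.
Diameter = 9.
Ladder graphs are bipartite (alternating coloring along each path).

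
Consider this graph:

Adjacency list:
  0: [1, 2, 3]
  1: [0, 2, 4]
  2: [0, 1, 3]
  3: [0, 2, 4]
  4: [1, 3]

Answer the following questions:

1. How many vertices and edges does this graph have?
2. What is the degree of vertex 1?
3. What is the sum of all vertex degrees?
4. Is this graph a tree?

Count: 5 vertices, 7 edges.
Vertex 1 has neighbors [0, 2, 4], degree = 3.
Handshaking lemma: 2 * 7 = 14.
A tree on 5 vertices has 4 edges. This graph has 7 edges (3 extra). Not a tree.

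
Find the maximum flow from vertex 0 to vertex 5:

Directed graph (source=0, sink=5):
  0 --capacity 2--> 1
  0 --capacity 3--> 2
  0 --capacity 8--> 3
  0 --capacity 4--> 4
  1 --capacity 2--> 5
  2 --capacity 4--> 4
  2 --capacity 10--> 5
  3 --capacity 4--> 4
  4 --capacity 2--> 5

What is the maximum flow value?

Computing max flow:
  Flow on (0->1): 2/2
  Flow on (0->2): 3/3
  Flow on (0->3): 2/8
  Flow on (1->5): 2/2
  Flow on (2->5): 3/10
  Flow on (3->4): 2/4
  Flow on (4->5): 2/2
Maximum flow = 7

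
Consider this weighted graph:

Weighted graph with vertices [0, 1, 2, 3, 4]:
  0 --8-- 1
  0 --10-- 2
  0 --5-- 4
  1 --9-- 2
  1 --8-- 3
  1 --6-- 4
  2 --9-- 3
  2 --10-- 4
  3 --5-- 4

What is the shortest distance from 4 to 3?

Using Dijkstra's algorithm from vertex 4:
Shortest path: 4 -> 3
Total weight: 5 = 5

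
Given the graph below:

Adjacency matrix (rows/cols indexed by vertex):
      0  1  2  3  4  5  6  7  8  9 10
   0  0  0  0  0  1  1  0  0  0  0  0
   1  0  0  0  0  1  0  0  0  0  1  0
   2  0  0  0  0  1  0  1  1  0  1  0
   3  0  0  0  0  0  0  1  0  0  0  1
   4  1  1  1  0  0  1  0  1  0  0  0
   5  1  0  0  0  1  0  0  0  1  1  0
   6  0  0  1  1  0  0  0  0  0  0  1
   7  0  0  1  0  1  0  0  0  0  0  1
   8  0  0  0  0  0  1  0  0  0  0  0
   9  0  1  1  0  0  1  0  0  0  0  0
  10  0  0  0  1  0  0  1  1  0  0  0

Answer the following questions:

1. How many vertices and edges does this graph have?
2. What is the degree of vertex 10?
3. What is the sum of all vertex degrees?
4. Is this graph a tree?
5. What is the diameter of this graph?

Count: 11 vertices, 16 edges.
Vertex 10 has neighbors [3, 6, 7], degree = 3.
Handshaking lemma: 2 * 16 = 32.
A tree on 11 vertices has 10 edges. This graph has 16 edges (6 extra). Not a tree.
Diameter (longest shortest path) = 5.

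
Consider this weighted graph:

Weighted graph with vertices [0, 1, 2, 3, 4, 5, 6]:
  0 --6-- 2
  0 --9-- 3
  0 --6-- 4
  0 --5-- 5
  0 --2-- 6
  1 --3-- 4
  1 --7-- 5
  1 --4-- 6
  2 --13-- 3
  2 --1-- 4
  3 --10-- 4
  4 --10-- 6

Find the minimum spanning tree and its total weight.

Applying Kruskal's algorithm (sort edges by weight, add if no cycle):
  Add (2,4) w=1
  Add (0,6) w=2
  Add (1,4) w=3
  Add (1,6) w=4
  Add (0,5) w=5
  Skip (0,4) w=6 (creates cycle)
  Skip (0,2) w=6 (creates cycle)
  Skip (1,5) w=7 (creates cycle)
  Add (0,3) w=9
  Skip (3,4) w=10 (creates cycle)
  Skip (4,6) w=10 (creates cycle)
  Skip (2,3) w=13 (creates cycle)
MST weight = 24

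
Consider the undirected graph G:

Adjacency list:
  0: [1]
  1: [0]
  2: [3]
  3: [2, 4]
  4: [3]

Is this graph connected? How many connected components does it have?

Checking connectivity: the graph has 2 connected component(s).
Components: [[0, 1], [2, 3, 4]]. The graph is NOT connected.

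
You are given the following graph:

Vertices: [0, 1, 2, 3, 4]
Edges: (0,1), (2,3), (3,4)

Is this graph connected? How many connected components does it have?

Checking connectivity: the graph has 2 connected component(s).
Components: [[0, 1], [2, 3, 4]]. The graph is NOT connected.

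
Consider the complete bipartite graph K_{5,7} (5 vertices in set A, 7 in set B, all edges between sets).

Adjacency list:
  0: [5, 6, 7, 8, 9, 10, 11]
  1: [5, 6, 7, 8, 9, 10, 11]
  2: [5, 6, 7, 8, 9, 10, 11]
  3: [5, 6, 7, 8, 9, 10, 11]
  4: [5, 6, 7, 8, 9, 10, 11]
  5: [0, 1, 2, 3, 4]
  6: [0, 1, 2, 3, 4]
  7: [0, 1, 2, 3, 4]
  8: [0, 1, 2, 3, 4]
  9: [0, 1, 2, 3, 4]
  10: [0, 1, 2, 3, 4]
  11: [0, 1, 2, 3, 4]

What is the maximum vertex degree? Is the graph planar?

Set-A vertices have degree 7; set-B vertices have degree 5. Maximum degree = max(5,7) = 7.
K_{5,7} contains K_{3,3} as a subgraph (since both sides have >= 3 vertices); by Kuratowski's theorem it is not planar.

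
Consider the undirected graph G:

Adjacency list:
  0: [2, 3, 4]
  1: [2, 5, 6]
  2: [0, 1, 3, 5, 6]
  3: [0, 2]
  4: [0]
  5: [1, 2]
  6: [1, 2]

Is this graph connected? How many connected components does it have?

Checking connectivity: the graph has 1 connected component(s).
All vertices are reachable from each other. The graph IS connected.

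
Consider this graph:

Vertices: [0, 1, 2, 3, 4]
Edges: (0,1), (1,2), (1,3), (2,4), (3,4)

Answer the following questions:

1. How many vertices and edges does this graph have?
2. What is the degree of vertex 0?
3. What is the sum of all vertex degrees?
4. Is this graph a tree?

Count: 5 vertices, 5 edges.
Vertex 0 has neighbors [1], degree = 1.
Handshaking lemma: 2 * 5 = 10.
A tree on 5 vertices has 4 edges. This graph has 5 edges (1 extra). Not a tree.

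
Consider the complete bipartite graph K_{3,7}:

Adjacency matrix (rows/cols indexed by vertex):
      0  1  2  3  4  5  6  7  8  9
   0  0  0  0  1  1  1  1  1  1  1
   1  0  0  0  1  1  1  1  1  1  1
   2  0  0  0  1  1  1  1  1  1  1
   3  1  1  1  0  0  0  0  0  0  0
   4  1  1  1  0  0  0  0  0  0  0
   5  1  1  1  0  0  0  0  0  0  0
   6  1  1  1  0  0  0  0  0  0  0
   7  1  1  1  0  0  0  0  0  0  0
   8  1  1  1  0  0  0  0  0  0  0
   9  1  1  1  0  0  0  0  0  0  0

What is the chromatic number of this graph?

K_{3,7} is bipartite: vertices split into two independent sets of size 3 and 7.
Color one set 0, the other 1. No adjacent vertices share a color.
Chromatic number = 2.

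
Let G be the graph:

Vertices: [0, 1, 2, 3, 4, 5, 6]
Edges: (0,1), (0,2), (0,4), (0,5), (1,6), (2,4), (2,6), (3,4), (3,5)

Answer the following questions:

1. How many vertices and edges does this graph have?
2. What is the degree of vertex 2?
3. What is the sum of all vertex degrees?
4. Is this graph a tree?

Count: 7 vertices, 9 edges.
Vertex 2 has neighbors [0, 4, 6], degree = 3.
Handshaking lemma: 2 * 9 = 18.
A tree on 7 vertices has 6 edges. This graph has 9 edges (3 extra). Not a tree.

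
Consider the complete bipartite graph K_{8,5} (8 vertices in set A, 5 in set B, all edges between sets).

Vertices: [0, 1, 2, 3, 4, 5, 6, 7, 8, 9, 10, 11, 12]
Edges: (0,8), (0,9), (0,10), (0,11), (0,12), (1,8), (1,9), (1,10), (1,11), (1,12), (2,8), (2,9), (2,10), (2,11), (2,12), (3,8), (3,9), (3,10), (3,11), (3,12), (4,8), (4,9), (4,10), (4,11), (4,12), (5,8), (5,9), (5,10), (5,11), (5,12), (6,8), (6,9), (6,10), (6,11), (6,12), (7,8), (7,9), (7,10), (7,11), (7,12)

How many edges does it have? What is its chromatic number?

K_{8,5} has 8 * 5 = 40 edges.
Bipartite graphs have chromatic number 2 (color each partition differently).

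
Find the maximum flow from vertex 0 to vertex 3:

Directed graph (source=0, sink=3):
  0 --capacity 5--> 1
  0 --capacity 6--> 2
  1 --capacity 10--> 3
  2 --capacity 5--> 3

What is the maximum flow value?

Computing max flow:
  Flow on (0->1): 5/5
  Flow on (0->2): 5/6
  Flow on (1->3): 5/10
  Flow on (2->3): 5/5
Maximum flow = 10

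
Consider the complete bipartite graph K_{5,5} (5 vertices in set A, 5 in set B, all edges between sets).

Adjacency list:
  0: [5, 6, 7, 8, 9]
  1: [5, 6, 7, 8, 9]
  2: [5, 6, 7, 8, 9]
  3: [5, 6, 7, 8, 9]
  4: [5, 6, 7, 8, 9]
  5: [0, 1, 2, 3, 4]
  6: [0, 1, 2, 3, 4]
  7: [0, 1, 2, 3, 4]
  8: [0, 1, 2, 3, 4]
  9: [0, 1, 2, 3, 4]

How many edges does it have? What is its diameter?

K_{5,5} has 5 * 5 = 25 edges.
Any vertex reaches any opposite-side vertex in 1 step; same-side vertices reach in 2 steps via any opposite-side vertex.
Diameter = 2.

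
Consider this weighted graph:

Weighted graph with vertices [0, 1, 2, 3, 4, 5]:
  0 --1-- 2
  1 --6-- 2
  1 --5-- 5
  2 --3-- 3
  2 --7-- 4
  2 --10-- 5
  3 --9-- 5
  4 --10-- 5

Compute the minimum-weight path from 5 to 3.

Using Dijkstra's algorithm from vertex 5:
Shortest path: 5 -> 3
Total weight: 9 = 9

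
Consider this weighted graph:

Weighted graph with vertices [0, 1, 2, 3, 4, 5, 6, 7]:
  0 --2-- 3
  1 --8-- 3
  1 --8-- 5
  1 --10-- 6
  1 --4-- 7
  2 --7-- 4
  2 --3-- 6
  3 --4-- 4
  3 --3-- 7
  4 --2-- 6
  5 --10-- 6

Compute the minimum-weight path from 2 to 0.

Using Dijkstra's algorithm from vertex 2:
Shortest path: 2 -> 6 -> 4 -> 3 -> 0
Total weight: 3 + 2 + 4 + 2 = 11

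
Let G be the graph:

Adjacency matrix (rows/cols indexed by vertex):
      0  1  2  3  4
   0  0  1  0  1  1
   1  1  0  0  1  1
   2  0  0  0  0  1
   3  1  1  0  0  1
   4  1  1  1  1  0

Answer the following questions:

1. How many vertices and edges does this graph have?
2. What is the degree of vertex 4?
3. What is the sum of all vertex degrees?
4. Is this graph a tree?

Count: 5 vertices, 7 edges.
Vertex 4 has neighbors [0, 1, 2, 3], degree = 4.
Handshaking lemma: 2 * 7 = 14.
A tree on 5 vertices has 4 edges. This graph has 7 edges (3 extra). Not a tree.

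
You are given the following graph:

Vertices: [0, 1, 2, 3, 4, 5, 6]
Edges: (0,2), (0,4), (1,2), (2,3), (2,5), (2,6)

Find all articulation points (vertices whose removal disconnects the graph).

An articulation point is a vertex whose removal disconnects the graph.
Articulation points: [0, 2]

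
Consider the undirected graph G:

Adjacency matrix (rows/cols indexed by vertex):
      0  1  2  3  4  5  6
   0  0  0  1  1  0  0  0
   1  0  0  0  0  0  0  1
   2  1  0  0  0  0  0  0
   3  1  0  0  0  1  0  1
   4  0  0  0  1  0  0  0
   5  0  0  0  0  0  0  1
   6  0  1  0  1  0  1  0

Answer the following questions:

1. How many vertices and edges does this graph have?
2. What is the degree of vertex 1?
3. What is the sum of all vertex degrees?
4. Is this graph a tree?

Count: 7 vertices, 6 edges.
Vertex 1 has neighbors [6], degree = 1.
Handshaking lemma: 2 * 6 = 12.
A graph is a tree iff it is connected and has exactly n-1 edges. This graph is connected (all 7 vertices in one component) and has 7-1 = 6 edges. It is a tree.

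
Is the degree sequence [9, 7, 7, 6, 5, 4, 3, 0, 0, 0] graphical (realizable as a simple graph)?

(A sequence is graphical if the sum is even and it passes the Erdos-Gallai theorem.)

Sum of degrees = 41. Sum is odd, so the sequence is NOT graphical.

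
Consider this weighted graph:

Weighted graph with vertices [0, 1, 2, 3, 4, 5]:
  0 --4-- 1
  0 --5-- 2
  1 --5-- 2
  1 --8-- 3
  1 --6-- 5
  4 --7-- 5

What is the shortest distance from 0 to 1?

Using Dijkstra's algorithm from vertex 0:
Shortest path: 0 -> 1
Total weight: 4 = 4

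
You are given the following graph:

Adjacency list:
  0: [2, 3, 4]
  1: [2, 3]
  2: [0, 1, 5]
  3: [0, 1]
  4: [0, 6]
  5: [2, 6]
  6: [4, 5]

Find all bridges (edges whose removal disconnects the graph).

No bridges found. The graph is 2-edge-connected (no single edge removal disconnects it).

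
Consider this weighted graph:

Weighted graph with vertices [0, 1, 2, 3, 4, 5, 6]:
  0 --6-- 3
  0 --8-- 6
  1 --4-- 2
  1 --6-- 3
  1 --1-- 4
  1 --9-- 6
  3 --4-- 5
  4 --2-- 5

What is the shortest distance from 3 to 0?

Using Dijkstra's algorithm from vertex 3:
Shortest path: 3 -> 0
Total weight: 6 = 6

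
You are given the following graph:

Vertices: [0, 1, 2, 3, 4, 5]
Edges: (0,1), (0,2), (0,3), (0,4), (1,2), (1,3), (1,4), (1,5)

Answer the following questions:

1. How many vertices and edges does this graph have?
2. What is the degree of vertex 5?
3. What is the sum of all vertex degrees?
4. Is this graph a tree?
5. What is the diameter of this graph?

Count: 6 vertices, 8 edges.
Vertex 5 has neighbors [1], degree = 1.
Handshaking lemma: 2 * 8 = 16.
A tree on 6 vertices has 5 edges. This graph has 8 edges (3 extra). Not a tree.
Diameter (longest shortest path) = 2.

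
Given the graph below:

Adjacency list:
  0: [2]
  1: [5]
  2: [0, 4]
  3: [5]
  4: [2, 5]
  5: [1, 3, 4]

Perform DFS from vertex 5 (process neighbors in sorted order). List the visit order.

DFS from vertex 5 (neighbors processed in ascending order):
Visit order: 5, 1, 3, 4, 2, 0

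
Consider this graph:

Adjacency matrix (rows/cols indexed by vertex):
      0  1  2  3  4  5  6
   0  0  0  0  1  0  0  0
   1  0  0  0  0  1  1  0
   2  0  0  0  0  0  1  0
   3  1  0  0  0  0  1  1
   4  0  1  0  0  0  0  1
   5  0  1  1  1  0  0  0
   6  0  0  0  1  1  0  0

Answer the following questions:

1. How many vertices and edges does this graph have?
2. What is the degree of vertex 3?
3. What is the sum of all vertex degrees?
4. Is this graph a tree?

Count: 7 vertices, 7 edges.
Vertex 3 has neighbors [0, 5, 6], degree = 3.
Handshaking lemma: 2 * 7 = 14.
A tree on 7 vertices has 6 edges. This graph has 7 edges (1 extra). Not a tree.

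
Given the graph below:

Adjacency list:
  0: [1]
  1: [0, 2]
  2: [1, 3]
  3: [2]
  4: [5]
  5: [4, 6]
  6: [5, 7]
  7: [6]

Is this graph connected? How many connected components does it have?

Checking connectivity: the graph has 2 connected component(s).
Components: [[0, 1, 2, 3], [4, 5, 6, 7]]. The graph is NOT connected.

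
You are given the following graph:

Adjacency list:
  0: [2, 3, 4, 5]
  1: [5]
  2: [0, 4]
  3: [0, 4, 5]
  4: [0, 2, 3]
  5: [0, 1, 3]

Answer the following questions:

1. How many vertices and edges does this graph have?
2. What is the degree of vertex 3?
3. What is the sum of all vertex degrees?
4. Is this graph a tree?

Count: 6 vertices, 8 edges.
Vertex 3 has neighbors [0, 4, 5], degree = 3.
Handshaking lemma: 2 * 8 = 16.
A tree on 6 vertices has 5 edges. This graph has 8 edges (3 extra). Not a tree.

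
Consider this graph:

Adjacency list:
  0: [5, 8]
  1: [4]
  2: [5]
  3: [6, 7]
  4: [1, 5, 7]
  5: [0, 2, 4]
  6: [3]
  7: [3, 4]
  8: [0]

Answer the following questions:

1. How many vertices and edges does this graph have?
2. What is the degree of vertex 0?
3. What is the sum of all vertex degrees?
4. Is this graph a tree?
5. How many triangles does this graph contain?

Count: 9 vertices, 8 edges.
Vertex 0 has neighbors [5, 8], degree = 2.
Handshaking lemma: 2 * 8 = 16.
A graph is a tree iff it is connected and has exactly n-1 edges. This graph is connected (all 9 vertices in one component) and has 9-1 = 8 edges. It is a tree.
Number of triangles = 0.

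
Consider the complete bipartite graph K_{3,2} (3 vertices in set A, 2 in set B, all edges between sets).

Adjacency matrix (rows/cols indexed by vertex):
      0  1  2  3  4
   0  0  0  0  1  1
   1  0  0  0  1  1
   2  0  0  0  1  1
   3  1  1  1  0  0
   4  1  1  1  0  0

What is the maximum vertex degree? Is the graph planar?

Set-A vertices have degree 2; set-B vertices have degree 3. Maximum degree = max(3,2) = 3.
min(3,2) <= 2, so K_{3,2} avoids a K_{3,3} subdivision and is planar.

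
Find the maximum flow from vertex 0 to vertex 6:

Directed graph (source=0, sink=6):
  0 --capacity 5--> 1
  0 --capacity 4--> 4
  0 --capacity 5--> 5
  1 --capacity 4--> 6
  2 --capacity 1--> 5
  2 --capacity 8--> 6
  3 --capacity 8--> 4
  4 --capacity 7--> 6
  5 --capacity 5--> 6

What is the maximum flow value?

Computing max flow:
  Flow on (0->1): 4/5
  Flow on (0->4): 4/4
  Flow on (0->5): 5/5
  Flow on (1->6): 4/4
  Flow on (4->6): 4/7
  Flow on (5->6): 5/5
Maximum flow = 13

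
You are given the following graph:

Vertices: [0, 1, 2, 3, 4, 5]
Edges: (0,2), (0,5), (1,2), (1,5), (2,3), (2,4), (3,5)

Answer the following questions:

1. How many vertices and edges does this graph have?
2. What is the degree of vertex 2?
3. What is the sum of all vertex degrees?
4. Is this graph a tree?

Count: 6 vertices, 7 edges.
Vertex 2 has neighbors [0, 1, 3, 4], degree = 4.
Handshaking lemma: 2 * 7 = 14.
A tree on 6 vertices has 5 edges. This graph has 7 edges (2 extra). Not a tree.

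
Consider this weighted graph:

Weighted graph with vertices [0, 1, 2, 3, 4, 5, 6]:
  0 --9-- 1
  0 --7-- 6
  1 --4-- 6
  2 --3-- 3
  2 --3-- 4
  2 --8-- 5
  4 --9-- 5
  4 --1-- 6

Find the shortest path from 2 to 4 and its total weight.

Using Dijkstra's algorithm from vertex 2:
Shortest path: 2 -> 4
Total weight: 3 = 3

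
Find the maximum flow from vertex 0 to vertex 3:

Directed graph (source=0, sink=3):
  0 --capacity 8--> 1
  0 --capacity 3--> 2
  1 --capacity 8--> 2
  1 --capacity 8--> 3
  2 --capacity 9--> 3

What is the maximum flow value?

Computing max flow:
  Flow on (0->1): 8/8
  Flow on (0->2): 3/3
  Flow on (1->3): 8/8
  Flow on (2->3): 3/9
Maximum flow = 11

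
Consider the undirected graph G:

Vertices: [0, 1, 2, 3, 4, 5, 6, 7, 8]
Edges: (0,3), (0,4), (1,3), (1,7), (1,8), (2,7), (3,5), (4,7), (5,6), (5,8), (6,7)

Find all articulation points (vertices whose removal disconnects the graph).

An articulation point is a vertex whose removal disconnects the graph.
Articulation points: [7]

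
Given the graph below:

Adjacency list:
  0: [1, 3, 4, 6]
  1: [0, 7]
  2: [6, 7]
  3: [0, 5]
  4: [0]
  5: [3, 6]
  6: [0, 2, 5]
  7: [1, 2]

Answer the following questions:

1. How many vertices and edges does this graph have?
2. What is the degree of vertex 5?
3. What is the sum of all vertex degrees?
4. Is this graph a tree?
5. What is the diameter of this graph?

Count: 8 vertices, 9 edges.
Vertex 5 has neighbors [3, 6], degree = 2.
Handshaking lemma: 2 * 9 = 18.
A tree on 8 vertices has 7 edges. This graph has 9 edges (2 extra). Not a tree.
Diameter (longest shortest path) = 3.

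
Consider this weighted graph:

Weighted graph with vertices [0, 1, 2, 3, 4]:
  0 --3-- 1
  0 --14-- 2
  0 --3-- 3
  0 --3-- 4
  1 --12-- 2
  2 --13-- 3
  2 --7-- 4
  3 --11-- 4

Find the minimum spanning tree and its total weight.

Applying Kruskal's algorithm (sort edges by weight, add if no cycle):
  Add (0,1) w=3
  Add (0,3) w=3
  Add (0,4) w=3
  Add (2,4) w=7
  Skip (3,4) w=11 (creates cycle)
  Skip (1,2) w=12 (creates cycle)
  Skip (2,3) w=13 (creates cycle)
  Skip (0,2) w=14 (creates cycle)
MST weight = 16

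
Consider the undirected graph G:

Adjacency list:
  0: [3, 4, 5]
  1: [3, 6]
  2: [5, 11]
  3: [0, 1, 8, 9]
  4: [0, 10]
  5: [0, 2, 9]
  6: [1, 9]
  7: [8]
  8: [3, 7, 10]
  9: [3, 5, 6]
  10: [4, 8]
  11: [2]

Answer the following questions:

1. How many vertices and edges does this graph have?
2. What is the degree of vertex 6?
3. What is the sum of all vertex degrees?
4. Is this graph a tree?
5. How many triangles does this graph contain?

Count: 12 vertices, 14 edges.
Vertex 6 has neighbors [1, 9], degree = 2.
Handshaking lemma: 2 * 14 = 28.
A tree on 12 vertices has 11 edges. This graph has 14 edges (3 extra). Not a tree.
Number of triangles = 0.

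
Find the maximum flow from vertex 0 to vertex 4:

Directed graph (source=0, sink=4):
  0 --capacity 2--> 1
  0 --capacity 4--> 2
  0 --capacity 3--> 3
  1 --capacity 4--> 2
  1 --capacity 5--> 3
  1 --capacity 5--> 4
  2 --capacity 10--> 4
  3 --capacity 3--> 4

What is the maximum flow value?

Computing max flow:
  Flow on (0->1): 2/2
  Flow on (0->2): 4/4
  Flow on (0->3): 3/3
  Flow on (1->4): 2/5
  Flow on (2->4): 4/10
  Flow on (3->4): 3/3
Maximum flow = 9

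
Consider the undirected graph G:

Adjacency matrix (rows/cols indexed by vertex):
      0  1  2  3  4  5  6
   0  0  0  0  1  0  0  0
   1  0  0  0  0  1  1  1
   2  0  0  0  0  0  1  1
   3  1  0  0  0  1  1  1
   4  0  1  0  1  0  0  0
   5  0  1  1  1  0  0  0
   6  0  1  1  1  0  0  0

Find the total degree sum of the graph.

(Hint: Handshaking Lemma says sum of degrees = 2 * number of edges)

Count edges: 9 edges.
By Handshaking Lemma: sum of degrees = 2 * 9 = 18.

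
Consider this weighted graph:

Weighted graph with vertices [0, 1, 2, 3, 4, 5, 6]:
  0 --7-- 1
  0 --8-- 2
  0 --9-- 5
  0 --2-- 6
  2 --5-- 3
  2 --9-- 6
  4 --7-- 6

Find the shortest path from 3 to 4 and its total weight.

Using Dijkstra's algorithm from vertex 3:
Shortest path: 3 -> 2 -> 6 -> 4
Total weight: 5 + 9 + 7 = 21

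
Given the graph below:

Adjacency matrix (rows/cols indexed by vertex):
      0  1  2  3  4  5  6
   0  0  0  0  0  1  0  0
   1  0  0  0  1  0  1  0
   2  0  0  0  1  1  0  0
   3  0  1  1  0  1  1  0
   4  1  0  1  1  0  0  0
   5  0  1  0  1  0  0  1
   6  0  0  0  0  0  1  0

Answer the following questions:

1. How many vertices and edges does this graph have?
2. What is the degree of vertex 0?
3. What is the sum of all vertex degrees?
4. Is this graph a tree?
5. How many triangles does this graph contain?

Count: 7 vertices, 8 edges.
Vertex 0 has neighbors [4], degree = 1.
Handshaking lemma: 2 * 8 = 16.
A tree on 7 vertices has 6 edges. This graph has 8 edges (2 extra). Not a tree.
Number of triangles = 2.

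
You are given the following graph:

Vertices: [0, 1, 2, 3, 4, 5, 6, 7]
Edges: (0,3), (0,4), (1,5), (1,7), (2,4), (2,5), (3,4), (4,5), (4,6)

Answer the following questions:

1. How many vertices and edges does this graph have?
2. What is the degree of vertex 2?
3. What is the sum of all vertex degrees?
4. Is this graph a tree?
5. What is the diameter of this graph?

Count: 8 vertices, 9 edges.
Vertex 2 has neighbors [4, 5], degree = 2.
Handshaking lemma: 2 * 9 = 18.
A tree on 8 vertices has 7 edges. This graph has 9 edges (2 extra). Not a tree.
Diameter (longest shortest path) = 4.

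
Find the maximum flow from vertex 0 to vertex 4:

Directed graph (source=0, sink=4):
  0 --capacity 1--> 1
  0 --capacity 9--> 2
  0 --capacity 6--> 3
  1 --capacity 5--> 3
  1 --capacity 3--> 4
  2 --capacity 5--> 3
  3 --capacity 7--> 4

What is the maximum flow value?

Computing max flow:
  Flow on (0->1): 1/1
  Flow on (0->2): 5/9
  Flow on (0->3): 2/6
  Flow on (1->4): 1/3
  Flow on (2->3): 5/5
  Flow on (3->4): 7/7
Maximum flow = 8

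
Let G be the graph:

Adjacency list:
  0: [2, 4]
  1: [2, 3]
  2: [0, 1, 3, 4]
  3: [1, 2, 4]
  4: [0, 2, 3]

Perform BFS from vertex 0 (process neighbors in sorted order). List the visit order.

BFS from vertex 0 (neighbors processed in ascending order):
Visit order: 0, 2, 4, 1, 3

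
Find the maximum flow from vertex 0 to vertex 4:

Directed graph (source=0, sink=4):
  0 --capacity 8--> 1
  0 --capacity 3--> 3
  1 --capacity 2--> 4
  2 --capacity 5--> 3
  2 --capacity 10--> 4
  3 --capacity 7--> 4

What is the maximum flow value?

Computing max flow:
  Flow on (0->1): 2/8
  Flow on (0->3): 3/3
  Flow on (1->4): 2/2
  Flow on (3->4): 3/7
Maximum flow = 5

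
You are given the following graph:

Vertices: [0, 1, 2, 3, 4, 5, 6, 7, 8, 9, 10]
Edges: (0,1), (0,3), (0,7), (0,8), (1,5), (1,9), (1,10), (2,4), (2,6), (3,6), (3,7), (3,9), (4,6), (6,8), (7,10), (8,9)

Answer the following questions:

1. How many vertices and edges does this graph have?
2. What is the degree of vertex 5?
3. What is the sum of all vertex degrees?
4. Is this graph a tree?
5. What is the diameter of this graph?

Count: 11 vertices, 16 edges.
Vertex 5 has neighbors [1], degree = 1.
Handshaking lemma: 2 * 16 = 32.
A tree on 11 vertices has 10 edges. This graph has 16 edges (6 extra). Not a tree.
Diameter (longest shortest path) = 5.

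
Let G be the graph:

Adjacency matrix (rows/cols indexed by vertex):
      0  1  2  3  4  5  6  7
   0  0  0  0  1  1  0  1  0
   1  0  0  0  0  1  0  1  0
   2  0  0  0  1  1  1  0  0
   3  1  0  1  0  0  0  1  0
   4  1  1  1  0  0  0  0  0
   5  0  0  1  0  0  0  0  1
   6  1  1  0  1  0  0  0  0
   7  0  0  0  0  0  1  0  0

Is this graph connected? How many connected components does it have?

Checking connectivity: the graph has 1 connected component(s).
All vertices are reachable from each other. The graph IS connected.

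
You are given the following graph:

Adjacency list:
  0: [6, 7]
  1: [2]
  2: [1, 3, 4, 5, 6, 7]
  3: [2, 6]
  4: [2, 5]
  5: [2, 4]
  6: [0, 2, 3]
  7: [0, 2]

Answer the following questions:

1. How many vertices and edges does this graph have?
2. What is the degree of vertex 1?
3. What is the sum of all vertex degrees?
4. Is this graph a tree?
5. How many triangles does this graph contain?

Count: 8 vertices, 10 edges.
Vertex 1 has neighbors [2], degree = 1.
Handshaking lemma: 2 * 10 = 20.
A tree on 8 vertices has 7 edges. This graph has 10 edges (3 extra). Not a tree.
Number of triangles = 2.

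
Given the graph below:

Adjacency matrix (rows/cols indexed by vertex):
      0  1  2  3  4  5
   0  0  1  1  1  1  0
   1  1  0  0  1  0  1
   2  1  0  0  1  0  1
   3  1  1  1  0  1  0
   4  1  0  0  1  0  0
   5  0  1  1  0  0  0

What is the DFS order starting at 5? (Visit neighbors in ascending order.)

DFS from vertex 5 (neighbors processed in ascending order):
Visit order: 5, 1, 0, 2, 3, 4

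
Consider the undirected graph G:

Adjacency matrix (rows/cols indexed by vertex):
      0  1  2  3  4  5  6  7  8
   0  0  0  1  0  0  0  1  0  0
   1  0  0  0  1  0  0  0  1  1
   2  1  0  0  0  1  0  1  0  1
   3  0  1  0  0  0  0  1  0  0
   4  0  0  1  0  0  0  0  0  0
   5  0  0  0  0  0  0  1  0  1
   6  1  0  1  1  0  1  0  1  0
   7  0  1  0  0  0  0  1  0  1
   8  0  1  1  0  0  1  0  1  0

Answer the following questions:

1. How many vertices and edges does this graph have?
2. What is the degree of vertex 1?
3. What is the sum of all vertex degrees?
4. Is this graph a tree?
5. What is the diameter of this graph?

Count: 9 vertices, 13 edges.
Vertex 1 has neighbors [3, 7, 8], degree = 3.
Handshaking lemma: 2 * 13 = 26.
A tree on 9 vertices has 8 edges. This graph has 13 edges (5 extra). Not a tree.
Diameter (longest shortest path) = 3.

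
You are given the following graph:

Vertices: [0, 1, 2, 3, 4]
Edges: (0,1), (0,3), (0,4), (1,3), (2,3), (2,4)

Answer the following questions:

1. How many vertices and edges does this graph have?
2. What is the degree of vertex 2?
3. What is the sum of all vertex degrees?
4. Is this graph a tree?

Count: 5 vertices, 6 edges.
Vertex 2 has neighbors [3, 4], degree = 2.
Handshaking lemma: 2 * 6 = 12.
A tree on 5 vertices has 4 edges. This graph has 6 edges (2 extra). Not a tree.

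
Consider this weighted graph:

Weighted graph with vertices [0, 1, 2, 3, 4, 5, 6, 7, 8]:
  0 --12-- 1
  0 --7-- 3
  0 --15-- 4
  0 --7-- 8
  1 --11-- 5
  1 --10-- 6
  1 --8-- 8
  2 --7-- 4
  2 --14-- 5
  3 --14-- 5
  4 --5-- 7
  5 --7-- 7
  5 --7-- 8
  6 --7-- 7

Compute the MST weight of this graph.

Applying Kruskal's algorithm (sort edges by weight, add if no cycle):
  Add (4,7) w=5
  Add (0,3) w=7
  Add (0,8) w=7
  Add (2,4) w=7
  Add (5,8) w=7
  Add (5,7) w=7
  Add (6,7) w=7
  Add (1,8) w=8
  Skip (1,6) w=10 (creates cycle)
  Skip (1,5) w=11 (creates cycle)
  Skip (0,1) w=12 (creates cycle)
  Skip (2,5) w=14 (creates cycle)
  Skip (3,5) w=14 (creates cycle)
  Skip (0,4) w=15 (creates cycle)
MST weight = 55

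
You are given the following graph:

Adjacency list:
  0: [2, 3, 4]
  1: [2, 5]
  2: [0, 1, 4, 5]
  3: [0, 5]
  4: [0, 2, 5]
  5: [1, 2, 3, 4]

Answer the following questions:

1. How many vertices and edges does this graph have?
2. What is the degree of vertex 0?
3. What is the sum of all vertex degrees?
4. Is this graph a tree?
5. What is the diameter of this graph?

Count: 6 vertices, 9 edges.
Vertex 0 has neighbors [2, 3, 4], degree = 3.
Handshaking lemma: 2 * 9 = 18.
A tree on 6 vertices has 5 edges. This graph has 9 edges (4 extra). Not a tree.
Diameter (longest shortest path) = 2.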